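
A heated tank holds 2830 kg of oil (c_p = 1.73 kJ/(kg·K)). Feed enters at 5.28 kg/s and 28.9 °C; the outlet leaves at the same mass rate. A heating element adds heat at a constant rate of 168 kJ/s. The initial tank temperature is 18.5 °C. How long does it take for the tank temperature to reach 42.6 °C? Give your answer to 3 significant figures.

M c_p dT/dt = ṁ c_p (T_in − T) + Q̇.
τ = M/ṁ = 535.98 s; T_ss = T_in + Q̇/(ṁ c_p) = 47.292 °C.
T(t) = T_ss + (T₀ − T_ss) e^(−t/τ). Set T = 42.6:
e^(−t/τ) = (42.6 − 47.292)/(18.5 − 47.292) = 0.16296
t = −535.98 · ln(0.16296) = 972.40 s.

972 s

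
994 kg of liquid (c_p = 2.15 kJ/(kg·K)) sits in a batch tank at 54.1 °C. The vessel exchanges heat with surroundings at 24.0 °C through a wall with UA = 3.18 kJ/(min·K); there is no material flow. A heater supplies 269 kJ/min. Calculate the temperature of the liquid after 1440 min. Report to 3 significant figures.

Lumped-capacitance energy balance: M c_p dT/dt = UA(T_amb − T) + Q̇.
dT/dt = (T_ss − T)/τ with T_ss = T_amb + Q̇/UA = 24.0 + 269/3.18 = 108.59 °C, τ = M c_p/UA = 994·2.15/3.18 = 672.04 min.
T approaches T_ss exponentially: T(t) = T_ss + (T₀ − T_ss) e^(−t/τ).
T(1440) = 108.59 + (-54.491)·0.11734 = 102.20 °C.

102 °C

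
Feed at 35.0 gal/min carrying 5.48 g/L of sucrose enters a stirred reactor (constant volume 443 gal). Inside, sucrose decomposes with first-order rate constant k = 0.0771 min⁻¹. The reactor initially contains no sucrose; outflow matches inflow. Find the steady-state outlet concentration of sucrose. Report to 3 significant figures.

V dC/dt = Q(C_in − C) − k V C.
At steady state: 0 = Q C_in − (Q + kV) C_ss, so C_ss = Q C_in/(Q + kV).
C_ss = 35.0·5.48/(35.0 + 0.0771·443) = 191.80/69.155 = 2.7735 g/L.

2.77 g/L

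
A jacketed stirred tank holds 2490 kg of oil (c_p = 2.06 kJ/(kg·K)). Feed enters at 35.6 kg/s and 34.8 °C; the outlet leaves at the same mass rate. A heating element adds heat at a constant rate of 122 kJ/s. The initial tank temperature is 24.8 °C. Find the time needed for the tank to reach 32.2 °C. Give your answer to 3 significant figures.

70.4 s

M c_p dT/dt = ṁ c_p (T_in − T) + Q̇.
τ = M/ṁ = 69.944 s; T_ss = T_in + Q̇/(ṁ c_p) = 36.464 °C.
T(t) = T_ss + (T₀ − T_ss) e^(−t/τ). Set T = 32.2:
e^(−t/τ) = (32.2 − 36.464)/(24.8 − 36.464) = 0.36555
t = −69.944 · ln(0.36555) = 70.389 s.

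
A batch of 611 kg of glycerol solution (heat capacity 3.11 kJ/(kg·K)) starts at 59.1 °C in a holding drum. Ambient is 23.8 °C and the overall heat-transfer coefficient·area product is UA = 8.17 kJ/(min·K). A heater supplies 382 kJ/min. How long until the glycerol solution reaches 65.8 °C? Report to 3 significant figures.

Energy balance: M c_p dT/dt = −UA(T − T_amb) + Q̇.
τ = M c_p/UA = 232.58 min; T_ss = T_amb + Q̇/UA = 23.8 + 382/8.17 = 70.556 °C.
T(t) = T_ss + (T₀ − T_ss)e^(−t/τ); set T = 65.8:
t = −τ ln[(T − T_ss)/(T₀ − T_ss)] = −232.58 · ln(0.41518) = 204.45 min.

204 min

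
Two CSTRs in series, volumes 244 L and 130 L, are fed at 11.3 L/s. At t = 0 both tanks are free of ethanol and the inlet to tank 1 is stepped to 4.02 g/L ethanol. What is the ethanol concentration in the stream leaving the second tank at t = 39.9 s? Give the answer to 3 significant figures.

2.81 g/L

Species balance on tank i: dCᵢ/dt = (Cᵢ₋₁ − Cᵢ)/τᵢ with τᵢ = Vᵢ/Q.
τ₁ = 244/11.3 = 21.593 s; τ₂ = 130/11.3 = 11.504 s.
Tank 1: C₁ = C_in(1 − e^(−t/τ₁)). Tank 2 (τ₁ ≠ τ₂): C₂ = C_in[1 − (τ₁ e^(−t/τ₁) − τ₂ e^(−t/τ₂))/(τ₁ − τ₂)].
At t = 39.9: e^(−t/τ₁) = 0.15758, e^(−t/τ₂) = 0.031172.
C₂ = 4.02·[1 − (21.593·0.15758 − 11.504·0.031172)/(10.088)] = 4.02·0.69827 = 2.8071 g/L.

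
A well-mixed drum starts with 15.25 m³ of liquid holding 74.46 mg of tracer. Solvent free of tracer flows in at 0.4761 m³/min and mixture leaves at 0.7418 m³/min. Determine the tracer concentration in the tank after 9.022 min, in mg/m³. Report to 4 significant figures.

Total volume: dV/dt = Q_in − Q_out = -0.265700 m³/min, so V(t) = 15.25 − 0.265700 t and V(9.022) = 12.8529 m³.
Solute balance: dm/dt = 0 − Q_out C = −Q_out m/V(t).
dm/m = −Q_out dt/(V₀ − 0.265700 t); integrating gives ln(m/m₀) = −(Q_out/(Q_in−Q_out)) ln(V/V₀).
m = m₀ (V₀/V)^(Q_out/(Q_in−Q_out)) = 74.46 × (15.25/12.8529)^(-2.79187) = 46.1924 mg.
C = m/V = 46.1924/12.8529 = 3.59394 mg/m³.

3.594 mg/m³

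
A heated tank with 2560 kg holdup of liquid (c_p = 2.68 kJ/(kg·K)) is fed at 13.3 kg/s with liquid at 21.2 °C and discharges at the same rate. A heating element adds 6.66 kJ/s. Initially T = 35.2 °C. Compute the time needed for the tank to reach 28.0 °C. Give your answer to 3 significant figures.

142 s

M c_p dT/dt = ṁ c_p (T_in − T) + Q̇.
τ = M/ṁ = 192.48 s; T_ss = T_in + Q̇/(ṁ c_p) = 21.387 °C.
T(t) = T_ss + (T₀ − T_ss) e^(−t/τ). Set T = 28.0:
e^(−t/τ) = (28.0 − 21.387)/(35.2 − 21.387) = 0.47876
t = −192.48 · ln(0.47876) = 141.77 s.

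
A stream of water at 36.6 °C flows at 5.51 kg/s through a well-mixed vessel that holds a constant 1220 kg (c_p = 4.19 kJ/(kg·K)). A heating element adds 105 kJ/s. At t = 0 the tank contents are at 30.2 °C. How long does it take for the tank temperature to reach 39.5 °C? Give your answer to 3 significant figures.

M c_p dT/dt = ṁ c_p (T_in − T) + Q̇.
τ = M/ṁ = 221.42 s; T_ss = T_in + Q̇/(ṁ c_p) = 41.148 °C.
T(t) = T_ss + (T₀ − T_ss) e^(−t/τ). Set T = 39.5:
e^(−t/τ) = (39.5 − 41.148)/(30.2 − 41.148) = 0.15053
t = −221.42 · ln(0.15053) = 419.27 s.

419 s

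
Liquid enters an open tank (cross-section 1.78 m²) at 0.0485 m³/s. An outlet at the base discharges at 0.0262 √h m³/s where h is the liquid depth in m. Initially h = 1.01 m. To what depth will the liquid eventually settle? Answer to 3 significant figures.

3.43 m

Unsteady balance on liquid volume: A dh/dt = Q_in − 0.0262 √h. At steady state dh/dt = 0:
Q_in = 0.0262 √h_ss ⇒ √h_ss = 0.0485/0.0262 = 1.8511.
h_ss = 1.8511² = 3.4267 m. (Since h₀ = 1.01 m < h_ss, the level will rise toward this value.)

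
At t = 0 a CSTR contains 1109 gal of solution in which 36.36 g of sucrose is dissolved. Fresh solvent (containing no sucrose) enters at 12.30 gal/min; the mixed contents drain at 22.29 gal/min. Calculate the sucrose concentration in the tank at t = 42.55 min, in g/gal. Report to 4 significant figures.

0.01808 g/gal

Total volume: dV/dt = Q_in − Q_out = -9.99000 gal/min, so V(t) = 1109 − 9.99000 t and V(42.55) = 683.926 gal.
Solute balance: dm/dt = 0 − Q_out C = −Q_out m/V(t).
Separate: dm/m = −Q_out dt/V(t) ⇒ ln(m/m₀) = −(Q_out/(Q_in−Q_out)) ln(V/V₀).
m = m₀ (V₀/V)^(Q_out/(Q_in−Q_out)) = 36.36 × (1109/683.926)^(-2.23123) = 12.3662 g.
C = m/V = 12.3662/683.926 = 0.0180813 g/gal.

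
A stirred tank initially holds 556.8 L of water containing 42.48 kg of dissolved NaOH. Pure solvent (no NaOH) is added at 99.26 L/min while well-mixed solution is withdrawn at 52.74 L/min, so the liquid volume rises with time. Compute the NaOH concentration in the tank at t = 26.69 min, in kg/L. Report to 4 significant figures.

0.006252 kg/L

Total volume: dV/dt = Q_in − Q_out = 46.5200 L/min, so V(t) = 556.8 + 46.5200 t and V(26.69) = 1798.42 L.
Solute balance: dm/dt = 0 − Q_out C = −Q_out m/V(t).
dm/m = −Q_out dt/(V₀ + 46.5200 t); integrating gives ln(m/m₀) = −(Q_out/(Q_in−Q_out)) ln(V/V₀).
m = m₀ (V₀/V)^(Q_out/(Q_in−Q_out)) = 42.48 × (556.8/1798.42)^(1.13371) = 11.2437 kg.
C = m/V = 11.2437/1798.42 = 0.00625202 kg/L.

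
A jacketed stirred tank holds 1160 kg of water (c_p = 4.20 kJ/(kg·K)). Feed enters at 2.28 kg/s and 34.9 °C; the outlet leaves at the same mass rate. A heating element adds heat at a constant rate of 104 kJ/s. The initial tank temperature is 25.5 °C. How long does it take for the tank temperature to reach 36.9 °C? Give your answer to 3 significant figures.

Unsteady energy balance on the tank contents: M c_p dT/dt = ṁ c_p (T_in − T) + 104.
τ = M/ṁ = 508.77 s; T_ss = T_in + Q̇/(ṁ c_p) = 45.760 °C.
T(t) = T_ss + (T₀ − T_ss) e^(−t/τ). Set T = 36.9:
e^(−t/τ) = (36.9 − 45.760)/(25.5 − 45.760) = 0.43733
t = −508.77 · ln(0.43733) = 420.79 s.

421 s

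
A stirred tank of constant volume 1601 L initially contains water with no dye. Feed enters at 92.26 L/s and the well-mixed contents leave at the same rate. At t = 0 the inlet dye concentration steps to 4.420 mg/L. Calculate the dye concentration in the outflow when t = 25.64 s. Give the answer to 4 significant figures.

3.411 mg/L

Mass balance on the solute (V constant): V dC/dt = Q(C_in − C).
So dC/dt = (C_in − C)/τ with τ = V/Q = 1601/92.26 = 17.3531 s.
Solution: C(t) = C_in + (C₀ − C_in) e^(−t/τ).
C(25.64) = 4.420 + (0 − 4.420)·e^(−25.64/17.3531) = 4.420 + (-4.42000)·0.228198 = 3.41137 mg/L.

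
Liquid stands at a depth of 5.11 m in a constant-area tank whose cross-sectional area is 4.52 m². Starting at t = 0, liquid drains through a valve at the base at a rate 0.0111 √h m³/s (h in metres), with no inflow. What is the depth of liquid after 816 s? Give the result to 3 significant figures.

With no inflow, A dh/dt = −0.0111 √h.
∫ h^(−1/2) dh = −(0.0111/A) ∫ dt, giving 2√h = 2√h₀ − (0.0111/A) t.
√h = √5.11 − 0.0111·816/(2·4.52) = 2.2605 − 1.0019 = 1.2586.
h = 1.2586² = 1.5840 m.

1.58 m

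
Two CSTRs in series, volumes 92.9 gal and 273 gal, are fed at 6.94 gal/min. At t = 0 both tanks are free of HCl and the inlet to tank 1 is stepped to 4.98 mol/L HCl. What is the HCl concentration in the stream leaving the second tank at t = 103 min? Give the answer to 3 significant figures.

Time constants: τᵢ = Vᵢ/Q for each well-mixed tank.
τ₁ = 92.9/6.94 = 13.386 min; τ₂ = 273/6.94 = 39.337 min.
Solving the cascade with C₁(0)=C₂(0)=0 gives C₂(t) = C_in[1 − (τ₁ e^(−t/τ₁) − τ₂ e^(−t/τ₂))/(τ₁ − τ₂)].
At t = 103: e^(−t/τ₁) = 0.00045532, e^(−t/τ₂) = 0.072920.
C₂ = 4.98·[1 − (13.386·0.00045532 − 39.337·0.072920)/(-25.951)] = 4.98·0.88970 = 4.4307 mol/L.

4.43 mol/L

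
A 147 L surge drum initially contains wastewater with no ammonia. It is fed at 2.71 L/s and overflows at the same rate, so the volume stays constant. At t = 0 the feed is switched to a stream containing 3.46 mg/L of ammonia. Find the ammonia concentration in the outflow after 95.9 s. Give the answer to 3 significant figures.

2.87 mg/L

Accumulation = in − out for the solute gives V dC/dt = Q(C_in − C).
So dC/dt = (C_in − C)/τ with τ = V/Q = 147/2.71 = 54.244 s.
C approaches C_in exponentially: C(t) = C_in + (C₀ − C_in) e^(−t/τ).
C(95.9) = 3.46 + (0 − 3.46)·e^(−95.9/54.244) = 3.46 + (-3.4600)·0.17068 = 2.8694 mg/L.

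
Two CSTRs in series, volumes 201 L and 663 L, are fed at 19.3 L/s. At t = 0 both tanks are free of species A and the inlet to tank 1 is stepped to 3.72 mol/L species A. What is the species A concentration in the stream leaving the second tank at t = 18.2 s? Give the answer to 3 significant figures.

0.859 mol/L

Each tank obeys Vᵢ dCᵢ/dt = Q(Cᵢ₋₁ − Cᵢ), so τᵢ = Vᵢ/Q.
τ₁ = 201/19.3 = 10.415 s; τ₂ = 663/19.3 = 34.352 s.
Solving the cascade with C₁(0)=C₂(0)=0 gives C₂(t) = C_in[1 − (τ₁ e^(−t/τ₁) − τ₂ e^(−t/τ₂))/(τ₁ − τ₂)].
At t = 18.2: e^(−t/τ₁) = 0.17420, e^(−t/τ₂) = 0.58872.
C₂ = 3.72·[1 − (10.415·0.17420 − 34.352·0.58872)/(-23.938)] = 3.72·0.23094 = 0.85908 mol/L.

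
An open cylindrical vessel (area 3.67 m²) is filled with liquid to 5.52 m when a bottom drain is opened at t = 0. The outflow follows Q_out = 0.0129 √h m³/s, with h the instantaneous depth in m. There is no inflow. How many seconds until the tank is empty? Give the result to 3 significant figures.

A dh/dt = −Q_out = −0.0129 √h.
∫ h^(−1/2) dh = −(0.0129/A) ∫ dt, giving 2√h = 2√h₀ − (0.0129/A) t.
Tank is empty when √h = 0: t_empty = 2A√h₀/0.0129.
t_empty = 2·3.67·√5.52/0.0129 = 7.3400·2.3495/0.0129 = 1336.8 s.

1340 s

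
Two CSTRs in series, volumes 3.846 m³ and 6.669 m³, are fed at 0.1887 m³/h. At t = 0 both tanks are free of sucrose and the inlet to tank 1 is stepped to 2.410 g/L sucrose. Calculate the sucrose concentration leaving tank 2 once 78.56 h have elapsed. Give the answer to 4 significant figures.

Each tank obeys Vᵢ dCᵢ/dt = Q(Cᵢ₋₁ − Cᵢ), so τᵢ = Vᵢ/Q.
τ₁ = 3.846/0.1887 = 20.3816 h; τ₂ = 6.669/0.1887 = 35.3418 h.
Solving the cascade with C₁(0)=C₂(0)=0 gives C₂(t) = C_in[1 − (τ₁ e^(−t/τ₁) − τ₂ e^(−t/τ₂))/(τ₁ − τ₂)].
At t = 78.56: e^(−t/τ₁) = 0.0211849, e^(−t/τ₂) = 0.108299.
C₂ = 2.410·[1 − (20.3816·0.0211849 − 35.3418·0.108299)/(-14.9603)] = 2.410·0.773019 = 1.86298 g/L.

1.863 g/L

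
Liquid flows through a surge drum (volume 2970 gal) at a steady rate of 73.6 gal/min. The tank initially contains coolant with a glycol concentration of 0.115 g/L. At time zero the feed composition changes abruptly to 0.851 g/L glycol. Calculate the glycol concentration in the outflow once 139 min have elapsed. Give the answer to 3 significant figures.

0.828 g/L

Transient balance on the dissolved component: V dC/dt = Q(C_in − C).
So dC/dt = (C_in − C)/τ with τ = V/Q = 2970/73.6 = 40.353 min.
C approaches C_in exponentially: C(t) = C_in + (C₀ − C_in) e^(−t/τ).
C(139) = 0.851 + (0.115 − 0.851)·e^(−139/40.353) = 0.851 + (-0.73600)·0.031918 = 0.82751 g/L.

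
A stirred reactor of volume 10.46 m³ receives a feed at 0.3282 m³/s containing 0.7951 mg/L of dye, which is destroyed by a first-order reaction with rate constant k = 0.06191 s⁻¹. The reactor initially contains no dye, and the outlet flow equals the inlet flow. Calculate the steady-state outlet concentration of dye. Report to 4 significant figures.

0.2674 mg/L

Species balance: V dC/dt = Q C_in − Q C − k V C.
At steady state: 0 = Q C_in − (Q + kV) C_ss, so C_ss = Q C_in/(Q + kV).
C_ss = 0.3282·0.7951/(0.3282 + 0.06191·10.46) = 0.260952/0.975779 = 0.267429 mg/L.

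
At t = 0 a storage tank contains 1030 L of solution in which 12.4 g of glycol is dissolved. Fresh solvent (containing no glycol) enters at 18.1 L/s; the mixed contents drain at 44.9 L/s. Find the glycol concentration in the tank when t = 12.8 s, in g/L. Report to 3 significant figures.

Total volume: dV/dt = Q_in − Q_out = -26.800 L/s, so V(t) = 1030 − 26.800 t and V(12.8) = 686.96 L.
No glycol enters, so dm/dt = −Q_out · (m/V).
Separate: dm/m = −Q_out dt/V(t) ⇒ ln(m/m₀) = −(Q_out/(Q_in−Q_out)) ln(V/V₀).
m = m₀ (V₀/V)^(Q_out/(Q_in−Q_out)) = 12.4 × (1030/686.96)^(-1.6754) = 6.2909 g.
C = m/V = 6.2909/686.96 = 0.0091576 g/L.

0.00916 g/L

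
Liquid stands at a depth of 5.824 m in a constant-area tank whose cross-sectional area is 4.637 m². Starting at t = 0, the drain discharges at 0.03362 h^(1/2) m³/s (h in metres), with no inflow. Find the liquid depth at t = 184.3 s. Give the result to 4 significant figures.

3.046 m

A dh/dt = −Q_out = −0.03362 √h.
∫ h^(−1/2) dh = −(0.03362/A) ∫ dt, giving 2√h = 2√h₀ − (0.03362/A) t.
√h = √5.824 − 0.03362·184.3/(2·4.637) = 2.41330 − 0.668122 = 1.74517.
h = 1.74517² = 3.04563 m.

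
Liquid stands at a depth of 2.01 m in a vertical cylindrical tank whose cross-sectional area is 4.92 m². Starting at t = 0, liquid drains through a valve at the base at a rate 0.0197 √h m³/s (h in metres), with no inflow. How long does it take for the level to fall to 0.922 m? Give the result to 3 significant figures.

229 s

With no inflow, A dh/dt = −0.0197 √h.
Separate and integrate: 2(√h − √h₀) = −(0.0197/A) t.
t = 2A(√h₀ − √h)/0.0197 = 2·4.92·(√2.01 − √0.922)/0.0197
  = 9.8400 × (1.4177 − 0.96021) / 0.0197 = 228.54 s.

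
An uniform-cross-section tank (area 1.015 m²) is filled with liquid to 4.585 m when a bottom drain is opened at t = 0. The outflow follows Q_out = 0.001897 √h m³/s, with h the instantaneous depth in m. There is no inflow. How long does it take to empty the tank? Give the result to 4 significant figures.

2291 s

With no inflow, A dh/dt = −0.001897 √h.
This is separable: 2 d(√h)/dt = −0.001897/A, so √h = √h₀ − (0.001897/(2A)) t.
Tank is empty when √h = 0: t_empty = 2A√h₀/0.001897.
t_empty = 2·1.015·√4.585/0.001897 = 2.03000·2.14126/0.001897 = 2291.39 s.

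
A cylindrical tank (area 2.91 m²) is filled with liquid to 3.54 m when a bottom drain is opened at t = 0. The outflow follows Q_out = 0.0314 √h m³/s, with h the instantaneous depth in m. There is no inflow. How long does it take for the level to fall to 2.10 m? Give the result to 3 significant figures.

With no inflow, A dh/dt = −0.0314 √h.
Separate and integrate: 2(√h − √h₀) = −(0.0314/A) t.
t = 2A(√h₀ − √h)/0.0314 = 2·2.91·(√3.54 − √2.10)/0.0314
  = 5.8200 × (1.8815 − 1.4491) / 0.0314 = 80.136 s.

80.1 s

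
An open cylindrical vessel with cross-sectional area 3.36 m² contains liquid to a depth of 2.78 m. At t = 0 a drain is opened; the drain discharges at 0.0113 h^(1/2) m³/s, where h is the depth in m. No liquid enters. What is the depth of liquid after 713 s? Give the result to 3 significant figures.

0.219 m

Volume balance on the tank: A dh/dt = −0.0113 √h.
∫ h^(−1/2) dh = −(0.0113/A) ∫ dt, giving 2√h = 2√h₀ − (0.0113/A) t.
√h = √2.78 − 0.0113·713/(2·3.36) = 1.6673 − 1.1989 = 0.46839.
h = 0.46839² = 0.21939 m.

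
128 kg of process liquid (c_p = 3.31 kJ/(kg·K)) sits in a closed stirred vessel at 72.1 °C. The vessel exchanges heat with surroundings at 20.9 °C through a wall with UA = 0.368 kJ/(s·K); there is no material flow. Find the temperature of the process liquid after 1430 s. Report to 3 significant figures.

First-law balance (no shaft work): M c_p dT/dt = −UA(T − T_amb).
dT/dt = (T_ss − T)/τ with T_ss = T_amb = 20.900 °C, τ = M c_p/UA = 128·3.31/0.368 = 1151.3 s.
Solution: T(t) = T_ss + (T₀ − T_ss) e^(−t/τ).
T(1430) = 20.900 + (51.200)·0.28879 = 35.686 °C.

35.7 °C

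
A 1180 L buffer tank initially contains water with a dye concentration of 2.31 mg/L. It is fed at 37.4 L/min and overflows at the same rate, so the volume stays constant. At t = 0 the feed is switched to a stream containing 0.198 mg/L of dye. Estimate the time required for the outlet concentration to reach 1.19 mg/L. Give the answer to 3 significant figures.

23.8 min

Species balance: V dC/dt = Q(C_in − C) ⇒ τ = V/Q = 31.551 min.
C(t) = C_in + (C₀ − C_in) e^(−t/τ). Set C = 1.19 and solve for t:
e^(−t/τ) = (C − C_in)/(C₀ − C_in) = (1.19 − 0.198)/(2.31 − 0.198) = 0.46970
t = −τ ln(…) = 31.551 × 0.75567 = 23.842 min.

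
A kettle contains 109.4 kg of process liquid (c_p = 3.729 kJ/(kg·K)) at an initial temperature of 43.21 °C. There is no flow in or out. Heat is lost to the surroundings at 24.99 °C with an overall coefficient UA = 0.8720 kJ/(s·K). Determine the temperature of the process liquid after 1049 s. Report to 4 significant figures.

M c_p dT/dt = −UA(T − T_amb).
dT/dt = (T_ss − T)/τ with T_ss = T_amb = 24.9900 °C, τ = M c_p/UA = 109.4·3.729/0.8720 = 467.836 s.
T approaches T_ss exponentially: T(t) = T_ss + (T₀ − T_ss) e^(−t/τ).
T(1049) = 24.9900 + (18.2200)·0.106220 = 26.9253 °C.

26.93 °C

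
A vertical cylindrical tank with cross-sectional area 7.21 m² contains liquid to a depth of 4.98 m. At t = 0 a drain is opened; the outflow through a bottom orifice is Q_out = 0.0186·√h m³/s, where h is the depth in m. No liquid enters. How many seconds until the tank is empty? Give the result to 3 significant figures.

Volume balance on the tank: A dh/dt = −0.0186 √h.
This is separable: 2 d(√h)/dt = −0.0186/A, so √h = √h₀ − (0.0186/(2A)) t.
Set h = 0: 2√h₀ = (0.0186/A) t_empty ⇒ t_empty = 2A√h₀/0.0186.
t_empty = 2·7.21·√4.98/0.0186 = 14.420·2.2316/0.0186 = 1730.1 s.

1730 s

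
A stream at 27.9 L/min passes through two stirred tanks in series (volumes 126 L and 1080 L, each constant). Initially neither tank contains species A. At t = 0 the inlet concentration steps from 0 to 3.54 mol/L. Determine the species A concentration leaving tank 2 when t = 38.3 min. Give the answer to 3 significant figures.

2.05 mol/L

Each tank obeys Vᵢ dCᵢ/dt = Q(Cᵢ₋₁ − Cᵢ), so τᵢ = Vᵢ/Q.
τ₁ = 126/27.9 = 4.5161 min; τ₂ = 1080/27.9 = 38.710 min.
Solving the cascade with C₁(0)=C₂(0)=0 gives C₂(t) = C_in[1 − (τ₁ e^(−t/τ₁) − τ₂ e^(−t/τ₂))/(τ₁ − τ₂)].
At t = 38.3: e^(−t/τ₁) = 0.00020743, e^(−t/τ₂) = 0.37179.
C₂ = 3.54·[1 − (4.5161·0.00020743 − 38.710·0.37179)/(-34.194)] = 3.54·0.57913 = 2.0501 mol/L.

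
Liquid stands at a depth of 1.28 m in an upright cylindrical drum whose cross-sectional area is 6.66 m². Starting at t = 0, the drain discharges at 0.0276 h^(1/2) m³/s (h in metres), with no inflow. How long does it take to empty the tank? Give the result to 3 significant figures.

A dh/dt = −Q_out = −0.0276 √h.
Separate and integrate: 2(√h − √h₀) = −(0.0276/A) t.
Set h = 0: 2√h₀ = (0.0276/A) t_empty ⇒ t_empty = 2A√h₀/0.0276.
t_empty = 2·6.66·√1.28/0.0276 = 13.320·1.1314/0.0276 = 546.01 s.

546 s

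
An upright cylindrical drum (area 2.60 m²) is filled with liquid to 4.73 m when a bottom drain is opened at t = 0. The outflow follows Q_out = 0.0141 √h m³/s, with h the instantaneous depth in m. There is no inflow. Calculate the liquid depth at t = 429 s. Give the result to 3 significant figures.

1.02 m

Accumulation of liquid (constant cross-section A): A dh/dt = −0.0141 √h.
Separate and integrate: 2(√h − √h₀) = −(0.0141/A) t.
√h = √4.73 − 0.0141·429/(2·2.60) = 2.1749 − 1.1632 = 1.0116.
h = 1.0116² = 1.0233 m.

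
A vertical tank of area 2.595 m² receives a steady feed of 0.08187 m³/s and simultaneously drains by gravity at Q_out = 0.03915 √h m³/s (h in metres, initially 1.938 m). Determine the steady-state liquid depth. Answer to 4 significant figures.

A dh/dt = Q_in − 0.03915 √h. Steady state requires inflow = outflow:
Q_in = 0.03915 √h_ss ⇒ √h_ss = 0.08187/0.03915 = 2.09119.
h_ss = 2.09119² = 4.37307 m. (Since h₀ = 1.938 m < h_ss, the level will rise toward this value.)

4.373 m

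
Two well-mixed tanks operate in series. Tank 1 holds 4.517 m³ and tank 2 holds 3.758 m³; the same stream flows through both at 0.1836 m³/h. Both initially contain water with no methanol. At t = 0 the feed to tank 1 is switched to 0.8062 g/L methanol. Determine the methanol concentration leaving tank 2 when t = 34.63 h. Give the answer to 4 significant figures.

Time constants: τᵢ = Vᵢ/Q for each well-mixed tank.
τ₁ = 4.517/0.1836 = 24.6024 h; τ₂ = 3.758/0.1836 = 20.4684 h.
Tank 1: C₁ = C_in(1 − e^(−t/τ₁)). Tank 2 (τ₁ ≠ τ₂): C₂ = C_in[1 − (τ₁ e^(−t/τ₁) − τ₂ e^(−t/τ₂))/(τ₁ − τ₂)].
At t = 34.63: e^(−t/τ₁) = 0.244733, e^(−t/τ₂) = 0.184174.
C₂ = 0.8062·[1 − (24.6024·0.244733 − 20.4684·0.184174)/(4.13399)] = 0.8062·0.455422 = 0.367161 g/L.

0.3672 g/L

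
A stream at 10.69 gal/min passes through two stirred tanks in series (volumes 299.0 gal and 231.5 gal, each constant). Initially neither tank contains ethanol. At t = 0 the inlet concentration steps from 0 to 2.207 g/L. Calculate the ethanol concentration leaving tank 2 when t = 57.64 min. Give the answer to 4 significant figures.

1.491 g/L

Each tank obeys Vᵢ dCᵢ/dt = Q(Cᵢ₋₁ − Cᵢ), so τᵢ = Vᵢ/Q.
τ₁ = 299.0/10.69 = 27.9701 min; τ₂ = 231.5/10.69 = 21.6558 min.
Tank 1: C₁ = C_in(1 − e^(−t/τ₁)). Tank 2 (τ₁ ≠ τ₂): C₂ = C_in[1 − (τ₁ e^(−t/τ₁) − τ₂ e^(−t/τ₂))/(τ₁ − τ₂)].
At t = 57.64: e^(−t/τ₁) = 0.127355, e^(−t/τ₂) = 0.0698330.
C₂ = 2.207·[1 − (27.9701·0.127355 − 21.6558·0.0698330)/(6.31431)] = 2.207·0.675365 = 1.49053 g/L.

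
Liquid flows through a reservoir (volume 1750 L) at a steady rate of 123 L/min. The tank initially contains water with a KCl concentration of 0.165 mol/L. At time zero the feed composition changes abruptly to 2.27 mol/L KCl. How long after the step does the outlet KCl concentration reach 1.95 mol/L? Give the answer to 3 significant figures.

Species balance: V dC/dt = Q(C_in − C) ⇒ τ = V/Q = 14.228 min.
C(t) = C_in + (C₀ − C_in) e^(−t/τ). Set C = 1.95 and solve for t:
e^(−t/τ) = (C − C_in)/(C₀ − C_in) = (1.95 − 2.27)/(0.165 − 2.27) = 0.15202
t = −τ ln(…) = 14.228 × 1.8837 = 26.801 min.

26.8 min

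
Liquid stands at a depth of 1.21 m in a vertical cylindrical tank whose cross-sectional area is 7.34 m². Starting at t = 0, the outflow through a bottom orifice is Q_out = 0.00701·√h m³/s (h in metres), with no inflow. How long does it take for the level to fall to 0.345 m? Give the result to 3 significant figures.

With no inflow, A dh/dt = −0.00701 √h.
∫ h^(−1/2) dh = −(0.00701/A) ∫ dt, giving 2√h = 2√h₀ − (0.00701/A) t.
t = 2A(√h₀ − √h)/0.00701 = 2·7.34·(√1.21 − √0.345)/0.00701
  = 14.680 × (1.1000 − 0.58737) / 0.00701 = 1073.5 s.

1070 s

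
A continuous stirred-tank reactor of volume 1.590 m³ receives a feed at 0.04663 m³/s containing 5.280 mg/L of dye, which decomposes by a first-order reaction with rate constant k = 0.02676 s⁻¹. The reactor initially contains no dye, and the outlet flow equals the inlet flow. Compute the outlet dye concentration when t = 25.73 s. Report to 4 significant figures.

2.109 mg/L

Species balance: V dC/dt = Q C_in − Q C − k V C.
This is linear with rate a = Q/V + k = 0.0560870 s⁻¹.
C_ss = Q C_in/(Q + kV) = 2.76083 mg/L; C(t) = C_ss + (C₀ − C_ss) e^(−a t).
C(25.73) = 2.76083 + (-2.76083)·e^(−0.0560870·25.73) = 2.76083 + (-2.76083)·0.236190 = 2.10875 mg/L.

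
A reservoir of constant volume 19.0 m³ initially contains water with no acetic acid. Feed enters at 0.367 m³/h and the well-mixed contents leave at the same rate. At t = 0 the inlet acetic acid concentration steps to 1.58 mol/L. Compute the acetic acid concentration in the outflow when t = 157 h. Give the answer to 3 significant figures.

Species balance on the tank: V dC/dt = Q(C_in − C).
Time constant τ = V/Q = 19.0/0.367 = 51.771 h.
Integrating: C(t) = C_in + (C₀ − C_in) e^(−t/τ).
C(157) = 1.58 + (0 − 1.58)·e^(−157/51.771) = 1.58 + (-1.5800)·0.048191 = 1.5039 mol/L.

1.50 mol/L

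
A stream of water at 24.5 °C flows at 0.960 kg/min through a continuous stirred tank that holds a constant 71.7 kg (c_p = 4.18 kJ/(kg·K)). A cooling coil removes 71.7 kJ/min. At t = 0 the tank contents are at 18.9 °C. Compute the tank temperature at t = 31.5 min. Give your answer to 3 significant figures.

14.7 °C

M c_p dT/dt = ṁ c_p (T_in − T) − Q̇.
Rearrange: dT/dt = (T_ss − T)/τ with τ = M/ṁ = 74.688 min and T_ss = T_in − Q̇/(ṁ c_p) = 6.6322 °C.
Integrating: T(t) = T_ss + (T₀ − T_ss) e^(−t/τ).
T(31.5) = 6.6322 + (12.268)·e^(−31.5/74.688) = 6.6322 + (12.268)·0.65589 = 14.679 °C.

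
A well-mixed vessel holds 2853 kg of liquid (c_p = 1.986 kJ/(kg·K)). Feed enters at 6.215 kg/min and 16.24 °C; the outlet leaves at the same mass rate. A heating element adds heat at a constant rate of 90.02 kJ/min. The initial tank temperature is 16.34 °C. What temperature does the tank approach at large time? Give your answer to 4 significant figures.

23.53 °C

M c_p dT/dt = ṁ c_p (T_in − T) + Q̇.
At steady state dT/dt = 0 ⇒ T_ss = T_in + Q̇/(ṁ c_p) = 16.24 + 90.02/(6.215·1.986) = 23.5332 °C.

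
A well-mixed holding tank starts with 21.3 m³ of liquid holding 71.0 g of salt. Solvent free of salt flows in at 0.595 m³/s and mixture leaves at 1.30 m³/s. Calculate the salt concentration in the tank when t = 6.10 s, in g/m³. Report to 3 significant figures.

Total volume: dV/dt = Q_in − Q_out = -0.70500 m³/s, so V(t) = 21.3 − 0.70500 t and V(6.10) = 17.000 m³.
Solute balance: dm/dt = 0 − Q_out C = −Q_out m/V(t).
Separate: dm/m = −Q_out dt/V(t) ⇒ ln(m/m₀) = −(Q_out/(Q_in−Q_out)) ln(V/V₀).
m = m₀ (V₀/V)^(Q_out/(Q_in−Q_out)) = 71.0 × (21.3/17.000)^(-1.8440) = 46.844 g.
C = m/V = 46.844/17.000 = 2.7556 g/m³.

2.76 g/m³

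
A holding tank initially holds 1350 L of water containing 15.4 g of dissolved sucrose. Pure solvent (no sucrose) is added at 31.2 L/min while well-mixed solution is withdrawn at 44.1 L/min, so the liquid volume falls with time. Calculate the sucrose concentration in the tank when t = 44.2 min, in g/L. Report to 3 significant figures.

Total volume: dV/dt = Q_in − Q_out = -12.900 L/min, so V(t) = 1350 − 12.900 t and V(44.2) = 779.82 L.
Solute balance: dm/dt = 0 − Q_out C = −Q_out m/V(t).
Separate: dm/m = −Q_out dt/V(t) ⇒ ln(m/m₀) = −(Q_out/(Q_in−Q_out)) ln(V/V₀).
m = m₀ (V₀/V)^(Q_out/(Q_in−Q_out)) = 15.4 × (1350/779.82)^(-3.4186) = 2.3590 g.
C = m/V = 2.3590/779.82 = 0.0030251 g/L.

0.00303 g/L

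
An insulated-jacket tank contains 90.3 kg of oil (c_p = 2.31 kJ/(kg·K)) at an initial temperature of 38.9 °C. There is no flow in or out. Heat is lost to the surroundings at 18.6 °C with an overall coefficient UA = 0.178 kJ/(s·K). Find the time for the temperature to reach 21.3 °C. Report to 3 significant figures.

Unsteady energy balance on the tank contents: M c_p dT/dt = −UA(T − T_amb).
τ = M c_p/UA = 1171.9 s; T_ss = T_amb = 18.600 °C.
T(t) = T_ss + (T₀ − T_ss)e^(−t/τ); set T = 21.3:
t = −τ ln[(T − T_ss)/(T₀ − T_ss)] = −1171.9 · ln(0.13300) = 2364.1 s.

2360 s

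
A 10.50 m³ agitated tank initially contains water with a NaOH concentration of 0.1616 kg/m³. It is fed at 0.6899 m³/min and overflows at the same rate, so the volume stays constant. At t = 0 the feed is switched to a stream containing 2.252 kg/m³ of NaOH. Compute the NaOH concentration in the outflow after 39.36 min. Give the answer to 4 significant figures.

Transient balance on the dissolved component: V dC/dt = Q(C_in − C).
Time constant τ = V/Q = 10.50/0.6899 = 15.2196 min.
Solution: C(t) = C_in + (C₀ − C_in) e^(−t/τ).
C(39.36) = 2.252 + (0.1616 − 2.252)·e^(−39.36/15.2196) = 2.252 + (-2.09040)·0.0753102 = 2.09457 kg/m³.

2.095 kg/m³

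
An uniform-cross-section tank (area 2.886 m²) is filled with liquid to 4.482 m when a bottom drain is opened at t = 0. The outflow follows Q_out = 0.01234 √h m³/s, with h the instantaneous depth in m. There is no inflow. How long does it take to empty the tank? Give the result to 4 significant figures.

990.3 s

With no inflow, A dh/dt = −0.01234 √h.
Separate and integrate: 2(√h − √h₀) = −(0.01234/A) t.
Tank is empty when √h = 0: t_empty = 2A√h₀/0.01234.
t_empty = 2·2.886·√4.482/0.01234 = 5.77200·2.11707/0.01234 = 990.255 s.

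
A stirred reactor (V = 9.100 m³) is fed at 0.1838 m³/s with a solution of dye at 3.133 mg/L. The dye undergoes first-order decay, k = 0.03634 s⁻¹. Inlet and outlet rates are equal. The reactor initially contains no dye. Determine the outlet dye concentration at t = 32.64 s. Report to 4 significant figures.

0.9424 mg/L

V dC/dt = Q(C_in − C) − k V C.
dC/dt = (Q/V) C_in − (Q/V + k) C; effective rate a = Q/V + k = 0.0201978 + 0.03634 = 0.0565378 s⁻¹.
C_ss = Q C_in/(Q + kV) = 1.11925 mg/L; C(t) = C_ss + (C₀ − C_ss) e^(−a t).
C(32.64) = 1.11925 + (-1.11925)·e^(−0.0565378·32.64) = 1.11925 + (-1.11925)·0.157963 = 0.942447 mg/L.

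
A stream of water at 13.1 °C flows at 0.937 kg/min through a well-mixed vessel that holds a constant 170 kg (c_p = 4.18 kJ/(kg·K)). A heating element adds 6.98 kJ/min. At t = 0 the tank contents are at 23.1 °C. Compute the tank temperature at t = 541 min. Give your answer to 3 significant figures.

15.3 °C

M c_p dT/dt = ṁ c_p (T_in − T) + Q̇.
Rearrange: dT/dt = (T_ss − T)/τ with τ = M/ṁ = 181.43 min and T_ss = T_in + Q̇/(ṁ c_p) = 14.882 °C.
Solution: T(t) = T_ss + (T₀ − T_ss) e^(−t/τ).
T(541) = 14.882 + (8.2179)·e^(−541/181.43) = 14.882 + (8.2179)·0.050698 = 15.299 °C.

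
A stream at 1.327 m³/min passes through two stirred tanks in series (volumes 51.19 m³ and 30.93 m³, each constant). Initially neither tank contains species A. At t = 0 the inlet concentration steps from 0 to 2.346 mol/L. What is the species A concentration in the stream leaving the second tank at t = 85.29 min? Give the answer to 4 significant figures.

1.789 mol/L

Each tank obeys Vᵢ dCᵢ/dt = Q(Cᵢ₋₁ − Cᵢ), so τᵢ = Vᵢ/Q.
τ₁ = 51.19/1.327 = 38.5757 min; τ₂ = 30.93/1.327 = 23.3082 min.
Tank 1: C₁ = C_in(1 − e^(−t/τ₁)). Tank 2 (τ₁ ≠ τ₂): C₂ = C_in[1 − (τ₁ e^(−t/τ₁) − τ₂ e^(−t/τ₂))/(τ₁ − τ₂)].
At t = 85.29: e^(−t/τ₁) = 0.109594, e^(−t/τ₂) = 0.0257525.
C₂ = 2.346·[1 − (38.5757·0.109594 − 23.3082·0.0257525)/(15.2675)] = 2.346·0.762410 = 1.78861 mol/L.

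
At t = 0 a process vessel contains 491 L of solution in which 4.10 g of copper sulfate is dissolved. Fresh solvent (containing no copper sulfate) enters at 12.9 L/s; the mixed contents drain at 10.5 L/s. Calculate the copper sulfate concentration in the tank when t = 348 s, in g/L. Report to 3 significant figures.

Total volume: dV/dt = Q_in − Q_out = 2.4000 L/s, so V(t) = 491 + 2.4000 t and V(348) = 1326.2 L.
Species balance (pure solvent in): dm/dt = −Q_out · m/V(t).
Separate: dm/m = −Q_out dt/V(t) ⇒ ln(m/m₀) = −(Q_out/(Q_in−Q_out)) ln(V/V₀).
m = m₀ (V₀/V)^(Q_out/(Q_in−Q_out)) = 4.10 × (491/1326.2)^(4.3750) = 0.053070 g.
C = m/V = 0.053070/1326.2 = 4.0017e-05 g/L.

4.00e-05 g/L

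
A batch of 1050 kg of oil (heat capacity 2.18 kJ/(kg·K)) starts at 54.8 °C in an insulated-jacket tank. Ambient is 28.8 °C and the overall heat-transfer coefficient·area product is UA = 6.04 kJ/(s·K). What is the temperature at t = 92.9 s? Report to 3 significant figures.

Lumped-capacitance energy balance: M c_p dT/dt = UA(T_amb − T).
dT/dt = (T_ss − T)/τ with T_ss = T_amb = 28.800 °C, τ = M c_p/UA = 1050·2.18/6.04 = 378.97 s.
Solution: T(t) = T_ss + (T₀ − T_ss) e^(−t/τ).
T(92.9) = 28.800 + (26.000)·0.78260 = 49.148 °C.

49.1 °C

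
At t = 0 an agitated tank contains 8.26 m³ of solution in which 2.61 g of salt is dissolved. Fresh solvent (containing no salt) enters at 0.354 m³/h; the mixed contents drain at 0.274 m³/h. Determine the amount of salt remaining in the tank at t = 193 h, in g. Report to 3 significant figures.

0.0706 g

Total volume: dV/dt = Q_in − Q_out = 0.080000 m³/h, so V(t) = 8.26 + 0.080000 t and V(193) = 23.700 m³.
Solute balance: dm/dt = 0 − Q_out C = −Q_out m/V(t).
Separate: dm/m = −Q_out dt/V(t) ⇒ ln(m/m₀) = −(Q_out/(Q_in−Q_out)) ln(V/V₀).
m = m₀ (V₀/V)^(Q_out/(Q_in−Q_out)) = 2.61 × (8.26/23.700)^(3.4250) = 0.070597 g.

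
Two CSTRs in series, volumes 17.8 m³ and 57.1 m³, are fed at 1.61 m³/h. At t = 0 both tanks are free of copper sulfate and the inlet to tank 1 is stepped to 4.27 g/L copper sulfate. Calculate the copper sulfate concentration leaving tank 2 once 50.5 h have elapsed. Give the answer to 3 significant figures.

2.80 g/L

Species balance on tank i: dCᵢ/dt = (Cᵢ₋₁ − Cᵢ)/τᵢ with τᵢ = Vᵢ/Q.
τ₁ = 17.8/1.61 = 11.056 h; τ₂ = 57.1/1.61 = 35.466 h.
Tank 1: C₁ = C_in(1 − e^(−t/τ₁)). Tank 2 (τ₁ ≠ τ₂): C₂ = C_in[1 − (τ₁ e^(−t/τ₁) − τ₂ e^(−t/τ₂))/(τ₁ − τ₂)].
At t = 50.5: e^(−t/τ₁) = 0.010382, e^(−t/τ₂) = 0.24077.
C₂ = 4.27·[1 − (11.056·0.010382 − 35.466·0.24077)/(-24.410)] = 4.27·0.65488 = 2.7963 g/L.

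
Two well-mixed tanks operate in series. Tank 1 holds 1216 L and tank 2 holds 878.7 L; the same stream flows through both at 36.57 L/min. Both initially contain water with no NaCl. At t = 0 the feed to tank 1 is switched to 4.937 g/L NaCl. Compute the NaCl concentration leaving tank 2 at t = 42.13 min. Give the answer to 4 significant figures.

2.151 g/L

Each tank obeys Vᵢ dCᵢ/dt = Q(Cᵢ₋₁ − Cᵢ), so τᵢ = Vᵢ/Q.
τ₁ = 1216/36.57 = 33.2513 min; τ₂ = 878.7/36.57 = 24.0279 min.
Tank 1: C₁ = C_in(1 − e^(−t/τ₁)). Tank 2 (τ₁ ≠ τ₂): C₂ = C_in[1 − (τ₁ e^(−t/τ₁) − τ₂ e^(−t/τ₂))/(τ₁ − τ₂)].
At t = 42.13: e^(−t/τ₁) = 0.281670, e^(−t/τ₂) = 0.173188.
C₂ = 4.937·[1 − (33.2513·0.281670 − 24.0279·0.173188)/(9.22341)] = 4.937·0.435722 = 2.15116 g/L.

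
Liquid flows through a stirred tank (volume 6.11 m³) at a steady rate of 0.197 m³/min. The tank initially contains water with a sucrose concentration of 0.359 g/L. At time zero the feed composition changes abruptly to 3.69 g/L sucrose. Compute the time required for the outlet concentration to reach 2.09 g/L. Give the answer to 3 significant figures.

22.7 min

Species balance: V dC/dt = Q(C_in − C) ⇒ τ = V/Q = 31.015 min.
C(t) = C_in + (C₀ − C_in) e^(−t/τ). Set C = 2.09 and solve for t:
e^(−t/τ) = (C − C_in)/(C₀ − C_in) = (2.09 − 3.69)/(0.359 − 3.69) = 0.48034
t = −τ ln(…) = 31.015 × 0.73327 = 22.743 min.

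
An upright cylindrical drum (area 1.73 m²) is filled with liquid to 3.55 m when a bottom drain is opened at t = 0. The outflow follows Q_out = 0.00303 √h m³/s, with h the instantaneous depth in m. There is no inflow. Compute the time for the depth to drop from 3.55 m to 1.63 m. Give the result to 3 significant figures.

A dh/dt = −Q_out = −0.00303 √h.
Separate and integrate: 2(√h − √h₀) = −(0.00303/A) t.
t = 2A(√h₀ − √h)/0.00303 = 2·1.73·(√3.55 − √1.63)/0.00303
  = 3.4600 × (1.8841 − 1.2767) / 0.00303 = 693.63 s.

694 s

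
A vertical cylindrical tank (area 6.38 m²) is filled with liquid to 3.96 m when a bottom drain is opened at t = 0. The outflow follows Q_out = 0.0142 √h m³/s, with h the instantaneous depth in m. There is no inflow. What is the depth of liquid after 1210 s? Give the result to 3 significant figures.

Unsteady balance on liquid volume: A dh/dt = −0.0142 √h.
This is separable: 2 d(√h)/dt = −0.0142/A, so √h = √h₀ − (0.0142/(2A)) t.
√h = √3.96 − 0.0142·1210/(2·6.38) = 1.9900 − 1.3466 = 0.64342.
h = 0.64342² = 0.41399 m.

0.414 m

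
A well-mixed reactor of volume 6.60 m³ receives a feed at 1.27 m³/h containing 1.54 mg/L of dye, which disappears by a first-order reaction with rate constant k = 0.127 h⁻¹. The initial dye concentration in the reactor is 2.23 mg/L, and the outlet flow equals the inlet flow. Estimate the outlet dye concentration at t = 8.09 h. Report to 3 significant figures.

1.03 mg/L

V dC/dt = Q(C_in − C) − k V C.
dC/dt = (Q/V) C_in − (Q/V + k) C; effective rate a = Q/V + k = 0.19242 + 0.127 = 0.31942 h⁻¹.
C_ss = Q C_in/(Q + kV) = 0.92771 mg/L; C(t) = C_ss + (C₀ − C_ss) e^(−a t).
C(8.09) = 0.92771 + (1.3023)·e^(−0.31942·8.09) = 0.92771 + (1.3023)·0.075461 = 1.0260 mg/L.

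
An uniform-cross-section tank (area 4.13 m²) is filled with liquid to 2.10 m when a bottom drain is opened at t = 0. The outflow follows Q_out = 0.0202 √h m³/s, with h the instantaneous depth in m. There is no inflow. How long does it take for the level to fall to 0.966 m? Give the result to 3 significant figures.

191 s

Accumulation of liquid (constant cross-section A): A dh/dt = −0.0202 √h.
∫ h^(−1/2) dh = −(0.0202/A) ∫ dt, giving 2√h = 2√h₀ − (0.0202/A) t.
t = 2A(√h₀ − √h)/0.0202 = 2·4.13·(√2.10 − √0.966)/0.0202
  = 8.2600 × (1.4491 − 0.98285) / 0.0202 = 190.67 s.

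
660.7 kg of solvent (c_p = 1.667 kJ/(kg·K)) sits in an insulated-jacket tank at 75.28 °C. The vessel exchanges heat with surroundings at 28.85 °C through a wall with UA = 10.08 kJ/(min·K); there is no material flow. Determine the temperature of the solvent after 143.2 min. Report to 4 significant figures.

Unsteady energy balance on the tank contents: M c_p dT/dt = −UA(T − T_amb).
dT/dt = (T_ss − T)/τ with T_ss = T_amb = 28.8500 °C, τ = M c_p/UA = 660.7·1.667/10.08 = 109.265 min.
T approaches T_ss exponentially: T(t) = T_ss + (T₀ − T_ss) e^(−t/τ).
T(143.2) = 28.8500 + (46.4300)·0.269664 = 41.3705 °C.

41.37 °C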